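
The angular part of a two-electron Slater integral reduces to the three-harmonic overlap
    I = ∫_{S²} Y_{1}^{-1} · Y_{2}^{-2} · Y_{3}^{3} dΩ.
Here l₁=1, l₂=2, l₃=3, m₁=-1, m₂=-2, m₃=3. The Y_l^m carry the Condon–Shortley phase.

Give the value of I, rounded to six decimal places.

-0.319865

Checks pass: Σm=0; 6 even; l₃=3∈[1,3].
(2·1+1)(2·2+1)(2·3+1) = 105
Δ: 0! 2! 4! / 7! → 1/105
sum: t=0:+1/4 = 1/4
3j²(1 2 3; 0 0 0) = Δ·Π!·Σ² = 3/35  (sign -1)
sum: t=0:+1/48 = 1/48
3j²(1 2 3; -1 -2 3) = Δ·Π!·Σ² = 1/7  (sign +1)
combine: 4πI² = 105·3/35·1/7 = 9/7
take √, sign -1: I = -0.31986543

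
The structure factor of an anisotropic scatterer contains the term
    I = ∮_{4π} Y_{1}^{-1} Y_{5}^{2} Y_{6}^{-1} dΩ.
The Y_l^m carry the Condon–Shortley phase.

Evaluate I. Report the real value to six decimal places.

-0.129207

Checks pass: Σm=0; 12 even; l₃=6∈[4,6].
(2·1+1)(2·5+1)(2·6+1) = 429
Δ: 0! 2! 10! / 13! → 1/858
sum: t=0:+1/14400 = 1/14400
3j²(1 5 6; 0 0 0) = Δ·Π!·Σ² = 6/143  (sign +1)
sum: t=0:+1/60480 = 1/60480
3j²(1 5 6; -1 2 -1) = Δ·Π!·Σ² = 5/429  (sign -1)
combine: 4πI² = 429·6/143·5/429 = 30/143
take √, sign -1: I = -0.12920749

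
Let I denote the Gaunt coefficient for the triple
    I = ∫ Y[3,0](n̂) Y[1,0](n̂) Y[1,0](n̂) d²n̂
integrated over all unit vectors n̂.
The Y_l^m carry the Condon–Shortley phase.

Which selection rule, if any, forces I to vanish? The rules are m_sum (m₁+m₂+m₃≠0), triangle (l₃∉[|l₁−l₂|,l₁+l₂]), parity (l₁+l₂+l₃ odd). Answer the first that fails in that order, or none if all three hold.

Σmᵢ = 0  ✓
l₃∈[|l₁−l₂|,l₁+l₂]=[2,4], have l₃=1  ✗
Σlᵢ = 5 ⇒ odd

triangle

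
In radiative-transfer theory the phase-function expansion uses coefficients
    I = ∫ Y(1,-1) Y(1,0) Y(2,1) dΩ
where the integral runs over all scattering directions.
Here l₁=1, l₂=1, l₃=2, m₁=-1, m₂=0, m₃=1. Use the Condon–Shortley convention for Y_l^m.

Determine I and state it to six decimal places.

Checks pass: Σm=0; 4 even; l₃=2∈[0,2].
(2·1+1)(2·1+1)(2·2+1) = 45
Δ: 0! 2! 2! / 5! → 1/30
sum: t=0:+1/1 = 1/1
3j²(1 1 2; 0 0 0) = Δ·Π!·Σ² = 2/15  (sign +1)
sum: t=0:+1/2 = 1/2
3j²(1 1 2; -1 0 1) = Δ·Π!·Σ² = 1/10  (sign -1)
combine: 4πI² = 45·2/15·1/10 = 3/5
take √, sign -1: I = -0.21850969

-0.218510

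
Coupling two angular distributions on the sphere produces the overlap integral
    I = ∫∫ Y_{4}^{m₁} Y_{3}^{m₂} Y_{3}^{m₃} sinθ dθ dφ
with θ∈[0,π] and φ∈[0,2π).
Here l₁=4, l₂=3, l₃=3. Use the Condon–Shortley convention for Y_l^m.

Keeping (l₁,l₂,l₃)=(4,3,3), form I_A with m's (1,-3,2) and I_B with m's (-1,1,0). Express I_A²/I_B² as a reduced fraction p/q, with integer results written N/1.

2/1

Shared (l₁,l₂,l₃)=(4,3,3): N and (l;000)² cancel in I_A²/I_B².
A: Δ = 4!·4!·2!/11! = 1/34650; Racah Σ t=0..0: t=0:+1/288 = 1/288; ⇒ 3j(4 3 3; 1 -3 2)² = 5/231, sgn -1
B: Δ = 4!·4!·2!/11! = 1/34650; Racah Σ t=2..4: t=2:+1/48 t=3:−1/24 t=4:+1/288 = -5/288; ⇒ 3j(4 3 3; -1 1 0)² = 5/462, sgn +1
I_A²/I_B² = (5/231)/(5/462) = 2/1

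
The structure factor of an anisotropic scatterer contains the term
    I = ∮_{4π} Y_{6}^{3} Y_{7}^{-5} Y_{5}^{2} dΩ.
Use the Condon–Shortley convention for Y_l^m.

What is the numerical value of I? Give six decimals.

Rules hold: Σm=0, L=18 even, 1≤5≤13.
N = 13·15·11 = 2145
Δ = 8!·4!·6!/19! = 1/174594420
Racah Σ t=2..6: t=2:+1/4147200 t=3:−1/207360 t=4:+1/82944 t=5:−1/207360 t=6:+1/4147200 = 1/345600
⇒ 3j(6 7 5; 0 0 0)² = 420/46189, sgn -1
Racah Σ t=0..2: t=0:+1/11612160 t=1:−1/2419200 t=2:+1/6220800 = -29/174182400
⇒ 3j(6 7 5; 3 -5 2)² = 841/83980, sgn +1
4πI² = N·(3j₀)²·(3jₘ)² = 264915/1356277
I = -1·√(0.195325/4π) = -0.12467350

-0.124673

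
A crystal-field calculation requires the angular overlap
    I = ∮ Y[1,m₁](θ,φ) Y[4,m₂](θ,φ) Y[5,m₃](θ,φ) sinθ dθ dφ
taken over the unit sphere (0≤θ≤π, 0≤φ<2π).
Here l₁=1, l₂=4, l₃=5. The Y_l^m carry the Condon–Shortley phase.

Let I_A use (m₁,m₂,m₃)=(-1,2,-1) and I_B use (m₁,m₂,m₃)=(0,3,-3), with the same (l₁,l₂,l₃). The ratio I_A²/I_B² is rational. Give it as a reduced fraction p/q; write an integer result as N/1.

Shared (l₁,l₂,l₃)=(1,4,5): N and (l;000)² cancel in I_A²/I_B².
A: Δ = 0!·2!·8!/11! = 1/495; Racah Σ t=0..0: t=0:+1/2880 = 1/2880; ⇒ 3j(1 4 5; -1 2 -1)² = 2/165, sgn +1
B: Δ = 0!·2!·8!/11! = 1/495; Racah Σ t=0..0: t=0:+1/5040 = 1/5040; ⇒ 3j(1 4 5; 0 3 -3)² = 16/495, sgn +1
I_A²/I_B² = (2/165)/(16/495) = 3/8

3/8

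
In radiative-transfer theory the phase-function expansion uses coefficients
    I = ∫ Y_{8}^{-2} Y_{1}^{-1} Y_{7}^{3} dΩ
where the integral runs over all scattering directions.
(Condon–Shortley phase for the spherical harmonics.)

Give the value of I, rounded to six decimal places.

Rules hold: Σm=0, L=16 even, 7≤7≤9.
N = 17·3·15 = 765
Δ = 2!·14!·0!/17! = 1/2040
Racah Σ t=1..1: t=1:−1/25401600 = -1/25401600
⇒ 3j(8 1 7; 0 0 0)² = 8/255, sgn +1
Racah Σ t=0..0: t=0:+1/174182400 = 1/174182400
⇒ 3j(8 1 7; -2 -1 3)² = 1/136, sgn +1
4πI² = N·(3j₀)²·(3jₘ)² = 3/17
I = +1·√(0.176471/4π) = 0.11850352

0.118504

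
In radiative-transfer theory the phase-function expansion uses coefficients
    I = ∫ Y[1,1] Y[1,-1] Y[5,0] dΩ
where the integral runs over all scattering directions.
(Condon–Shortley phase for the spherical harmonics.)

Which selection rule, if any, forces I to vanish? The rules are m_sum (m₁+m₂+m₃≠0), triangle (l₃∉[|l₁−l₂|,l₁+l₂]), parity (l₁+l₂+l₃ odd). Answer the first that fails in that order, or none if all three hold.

triangle

azimuthal sum: 1 − 1 + 0 = 0  ✓
0 ≤ 5 ≤ 2 (triangle on l)  ✗
L = 1 + 1 + 5 = 7 (odd)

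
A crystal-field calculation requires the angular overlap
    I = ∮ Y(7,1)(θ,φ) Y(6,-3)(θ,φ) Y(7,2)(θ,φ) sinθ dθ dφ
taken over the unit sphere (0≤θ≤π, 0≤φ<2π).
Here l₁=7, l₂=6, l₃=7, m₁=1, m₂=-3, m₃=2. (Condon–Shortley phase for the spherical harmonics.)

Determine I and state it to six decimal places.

Checks pass: Σm=0; 20 even; l₃=7∈[1,13].
(2·7+1)(2·6+1)(2·7+1) = 2925
Δ: 6! 8! 6! / 21! → 1/2444321880
sum: t=0:+1/2612736000 t=1:−1/20736000 t=2:+1/1658880 t=3:−1/746496 t=4:+1/1658880 t=5:−1/20736000 t=6:+1/2612736000 = -1/4354560
3j²(7 6 7; 0 0 0) = Δ·Π!·Σ² = 1000/138567  (sign +1)
sum: t=0:+1/37324800 t=1:−1/4147200 t=2:+1/3317760 t=3:−1/18662400 = 1/29859840
3j²(7 6 7; 1 -3 2) = Δ·Π!·Σ² = 175/138567  (sign -1)
combine: 4πI² = 2925·1000/138567·175/138567 = 4375000/164109517
take √, sign -1: I = -0.04605929

-0.046059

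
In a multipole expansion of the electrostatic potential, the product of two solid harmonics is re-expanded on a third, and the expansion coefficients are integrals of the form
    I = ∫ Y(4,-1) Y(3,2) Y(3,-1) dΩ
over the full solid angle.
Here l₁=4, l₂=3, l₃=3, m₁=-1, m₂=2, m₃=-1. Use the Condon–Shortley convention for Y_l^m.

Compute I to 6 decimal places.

0.145070

Checks pass: Σm=0; 10 even; l₃=3∈[1,7].
(2·4+1)(2·3+1)(2·3+1) = 441
Δ: 4! 4! 2! / 11! → 1/34650
sum: t=1:−1/72 t=2:+1/16 t=3:−1/72 = 5/144
3j²(4 3 3; 0 0 0) = Δ·Π!·Σ² = 2/77  (sign -1)
sum: t=3:−1/48 t=4:+1/144 = -1/72
3j²(4 3 3; -1 2 -1) = Δ·Π!·Σ² = 16/693  (sign -1)
combine: 4πI² = 441·2/77·16/693 = 32/121
take √, sign +1: I = 0.14506992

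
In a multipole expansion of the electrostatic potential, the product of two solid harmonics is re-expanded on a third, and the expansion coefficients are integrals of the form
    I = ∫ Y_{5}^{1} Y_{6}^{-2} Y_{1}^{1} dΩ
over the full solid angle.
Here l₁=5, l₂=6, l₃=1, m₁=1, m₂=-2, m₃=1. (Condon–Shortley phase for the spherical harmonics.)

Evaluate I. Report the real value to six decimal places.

0.216205

m-sum 0 ✓  L=12 even ✓  1≤1≤11 ✓
Π(2lᵢ+1) = 11×13×3 = 429
triangle coeff Δ(5,6,1) = 1/858
Σ_t [5,5]: t=5:−1/14400 = -1/14400
(3j)²=6/143 [(5 6 1; 0 0 0)], sign=+1
Σ_t [4,4]: t=4:+1/34560 = 1/34560
(3j)²=14/429 [(5 6 1; 1 -2 1)], sign=+1
⇒ 4πI² = 84/143
I = (+1)√(84/143/(4π)) = 0.21620548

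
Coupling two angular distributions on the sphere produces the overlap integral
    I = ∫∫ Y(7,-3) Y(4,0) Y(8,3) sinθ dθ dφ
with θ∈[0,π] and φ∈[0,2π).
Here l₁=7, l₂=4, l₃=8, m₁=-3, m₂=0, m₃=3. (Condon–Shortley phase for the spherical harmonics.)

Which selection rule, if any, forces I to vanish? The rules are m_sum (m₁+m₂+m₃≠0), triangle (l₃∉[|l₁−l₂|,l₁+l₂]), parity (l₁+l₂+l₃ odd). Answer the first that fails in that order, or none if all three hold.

parity

m₁+m₂+m₃ = -3 + 0 + 3 = 0  ✓
triangle: |7−4|=3 ≤ l₃=8 ≤ 7+4=11  ✓
parity: l₁+l₂+l₃ = 19 is odd  ✗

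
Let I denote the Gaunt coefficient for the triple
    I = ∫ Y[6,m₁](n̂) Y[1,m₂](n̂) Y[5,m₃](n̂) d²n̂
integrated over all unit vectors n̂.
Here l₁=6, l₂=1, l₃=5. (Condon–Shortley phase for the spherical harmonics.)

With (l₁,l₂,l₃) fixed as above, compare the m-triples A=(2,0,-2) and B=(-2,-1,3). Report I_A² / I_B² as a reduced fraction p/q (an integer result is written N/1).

16/3

l's match ⇒ only the (l;m) 3-j factors differ between A and B.
A: triangle coeff Δ(6,1,5) = 1/858; Σ_t [1,1]: t=1:−1/30240 = -1/30240; (3j)²=16/429 [(6 1 5; 2 0 -2)], sign=+1
B: triangle coeff Δ(6,1,5) = 1/858; Σ_t [0,0]: t=0:+1/161280 = 1/161280; (3j)²=1/143 [(6 1 5; -2 -1 3)], sign=+1
I_A²/I_B² = (16/429)/(1/143) = 16/3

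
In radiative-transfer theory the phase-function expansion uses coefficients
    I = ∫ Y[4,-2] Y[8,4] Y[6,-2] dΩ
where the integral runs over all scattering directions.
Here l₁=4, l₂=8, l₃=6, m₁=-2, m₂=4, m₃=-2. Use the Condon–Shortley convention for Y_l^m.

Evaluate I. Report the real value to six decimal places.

Checks pass: Σm=0; 18 even; l₃=6∈[4,12].
(2·4+1)(2·8+1)(2·6+1) = 1989
Δ: 6! 2! 10! / 19! → 1/23279256
sum: t=2:+1/1658880 t=3:−1/518400 t=4:+1/1658880 = -1/1382400
3j²(4 8 6; 0 0 0) = Δ·Π!·Σ² = 504/46189  (sign -1)
sum: t=4:+1/7741440 t=5:−1/3628800 t=6:+1/24883200 = -37/348364800
3j²(4 8 6; -2 4 -2) = Δ·Π!·Σ² = 1369/176358  (sign -1)
combine: 4πI² = 1989·504/46189·1369/176358 = 147852/877591
take √, sign +1: I = 0.11578774

0.115788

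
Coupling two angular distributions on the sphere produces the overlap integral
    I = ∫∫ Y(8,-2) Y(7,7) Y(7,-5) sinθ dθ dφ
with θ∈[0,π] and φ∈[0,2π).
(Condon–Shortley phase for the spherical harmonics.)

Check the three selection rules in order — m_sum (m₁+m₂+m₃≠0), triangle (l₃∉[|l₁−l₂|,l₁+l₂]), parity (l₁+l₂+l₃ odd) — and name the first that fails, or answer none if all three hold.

none

m₁+m₂+m₃ = -2 + 7 − 5 = 0  ✓
triangle: |8−7|=1 ≤ l₃=7 ≤ 8+7=15  ✓
parity: l₁+l₂+l₃ = 22 is even  ✓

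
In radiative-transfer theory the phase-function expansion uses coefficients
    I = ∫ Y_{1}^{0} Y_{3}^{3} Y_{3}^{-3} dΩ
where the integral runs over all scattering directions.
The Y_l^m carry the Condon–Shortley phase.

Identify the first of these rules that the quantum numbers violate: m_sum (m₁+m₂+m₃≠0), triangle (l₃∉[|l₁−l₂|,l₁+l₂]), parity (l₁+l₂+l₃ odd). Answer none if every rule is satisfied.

Σmᵢ = 0  ✓
l₃∈[|l₁−l₂|,l₁+l₂]=[2,4], have l₃=3  ✓
Σlᵢ = 7 ⇒ odd  ✗

parity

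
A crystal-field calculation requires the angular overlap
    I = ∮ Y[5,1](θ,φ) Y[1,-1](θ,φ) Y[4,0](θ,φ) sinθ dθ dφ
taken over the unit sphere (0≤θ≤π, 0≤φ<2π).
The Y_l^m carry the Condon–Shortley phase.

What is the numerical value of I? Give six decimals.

Rules hold: Σm=0, L=10 even, 4≤4≤6.
N = 11·3·9 = 297
Δ = 2!·8!·0!/11! = 1/495
Racah Σ t=1..1: t=1:−1/576 = -1/576
⇒ 3j(5 1 4; 0 0 0)² = 5/99, sgn -1
Racah Σ t=0..0: t=0:+1/1152 = 1/1152
⇒ 3j(5 1 4; 1 -1 0)² = 1/33, sgn +1
4πI² = N·(3j₀)²·(3jₘ)² = 5/11
I = -1·√(0.454545/4π) = -0.19018827

-0.190188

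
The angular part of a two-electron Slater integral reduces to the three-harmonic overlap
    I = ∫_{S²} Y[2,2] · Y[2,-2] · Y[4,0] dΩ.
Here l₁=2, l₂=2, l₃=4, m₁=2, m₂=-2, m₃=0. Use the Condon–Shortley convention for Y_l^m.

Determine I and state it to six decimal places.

0.040299

Rules hold: Σm=0, L=8 even, 0≤4≤4.
N = 5·5·9 = 225
Δ = 0!·4!·4!/9! = 1/630
Racah Σ t=0..0: t=0:+1/16 = 1/16
⇒ 3j(2 2 4; 0 0 0)² = 2/35, sgn +1
Racah Σ t=0..0: t=0:+1/576 = 1/576
⇒ 3j(2 2 4; 2 -2 0)² = 1/630, sgn +1
4πI² = N·(3j₀)²·(3jₘ)² = 1/49
I = +1·√(0.0204082/4π) = 0.04029926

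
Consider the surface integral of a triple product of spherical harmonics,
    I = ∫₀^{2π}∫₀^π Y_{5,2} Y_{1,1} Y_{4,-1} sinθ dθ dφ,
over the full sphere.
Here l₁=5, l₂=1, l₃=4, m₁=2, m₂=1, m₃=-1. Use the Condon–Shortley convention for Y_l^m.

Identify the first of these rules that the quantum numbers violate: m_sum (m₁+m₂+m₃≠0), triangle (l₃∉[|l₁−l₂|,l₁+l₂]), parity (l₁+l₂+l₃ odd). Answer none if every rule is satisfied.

m_sum

Σmᵢ = 2  ✗
l₃∈[|l₁−l₂|,l₁+l₂]=[4,6], have l₃=4
Σlᵢ = 10 ⇒ even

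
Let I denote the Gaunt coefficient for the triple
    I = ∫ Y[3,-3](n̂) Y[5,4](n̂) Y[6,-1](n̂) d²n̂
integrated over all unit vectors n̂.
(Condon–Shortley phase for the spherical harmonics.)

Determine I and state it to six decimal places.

0.072068

Checks pass: Σm=0; 14 even; l₃=6∈[2,8].
(2·3+1)(2·5+1)(2·6+1) = 1001
Δ: 2! 4! 8! / 15! → 1/675675
sum: t=0:+1/8640 t=1:−1/2304 t=2:+1/8640 = -7/34560
3j²(3 5 6; 0 0 0) = Δ·Π!·Σ² = 7/429  (sign -1)
sum: t=2:+1/241920 = 1/241920
3j²(3 5 6; -3 4 -1) = Δ·Π!·Σ² = 4/1001  (sign -1)
combine: 4πI² = 1001·7/429·4/1001 = 28/429
take √, sign +1: I = 0.07206849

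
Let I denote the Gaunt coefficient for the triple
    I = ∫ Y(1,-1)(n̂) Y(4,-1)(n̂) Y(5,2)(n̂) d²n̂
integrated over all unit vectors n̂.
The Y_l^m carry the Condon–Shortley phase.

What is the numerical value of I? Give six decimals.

Checks pass: Σm=0; 10 even; l₃=5∈[3,5].
(2·1+1)(2·4+1)(2·5+1) = 297
Δ: 0! 2! 8! / 11! → 1/495
sum: t=0:+1/576 = 1/576
3j²(1 4 5; 0 0 0) = Δ·Π!·Σ² = 5/99  (sign -1)
sum: t=0:+1/1440 = 1/1440
3j²(1 4 5; -1 -1 2) = Δ·Π!·Σ² = 7/165  (sign -1)
combine: 4πI² = 297·5/99·7/165 = 7/11
take √, sign +1: I = 0.22503380

0.225034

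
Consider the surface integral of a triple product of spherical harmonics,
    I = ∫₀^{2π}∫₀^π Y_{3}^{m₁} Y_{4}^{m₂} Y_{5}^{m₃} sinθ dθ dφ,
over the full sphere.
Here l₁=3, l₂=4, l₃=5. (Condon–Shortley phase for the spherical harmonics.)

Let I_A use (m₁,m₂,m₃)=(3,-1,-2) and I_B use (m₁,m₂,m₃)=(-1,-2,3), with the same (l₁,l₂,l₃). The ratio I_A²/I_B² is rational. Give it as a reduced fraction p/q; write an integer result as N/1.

125/81

Same 3,4,5: normalisation and zero-m 3j drop out of the ratio.
A: Δ: 2! 4! 6! / 13! → 1/180180; sum: t=0:+1/1728 = 1/1728; 3j²(3 4 5; 3 -1 -2) = Δ·Π!·Σ² = 25/858  (sign -1)
B: Δ: 2! 4! 6! / 13! → 1/180180; sum: t=0:+1/2304 t=1:−1/720 t=2:+1/5760 = -1/1280; 3j²(3 4 5; -1 -2 3) = Δ·Π!·Σ² = 27/1430  (sign -1)
I_A²/I_B² = (25/858)/(27/1430) = 125/81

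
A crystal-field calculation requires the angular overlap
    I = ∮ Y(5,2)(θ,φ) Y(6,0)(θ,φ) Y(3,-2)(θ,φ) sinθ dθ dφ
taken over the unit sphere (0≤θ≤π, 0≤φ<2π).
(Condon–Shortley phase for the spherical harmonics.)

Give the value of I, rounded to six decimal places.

Rules hold: Σm=0, L=14 even, 1≤3≤11.
N = 11·13·7 = 1001
Δ = 8!·2!·4!/15! = 1/675675
Racah Σ t=3..5: t=3:−1/8640 t=4:+1/2304 t=5:−1/8640 = 7/34560
⇒ 3j(5 6 3; 0 0 0)² = 7/429, sgn -1
Racah Σ t=2..3: t=2:+1/34560 t=3:−1/8640 = -1/11520
⇒ 3j(5 6 3; 2 0 -2)² = 3/143, sgn +1
4πI² = N·(3j₀)²·(3jₘ)² = 49/143
I = -1·√(0.342657/4π) = -0.16512966

-0.165130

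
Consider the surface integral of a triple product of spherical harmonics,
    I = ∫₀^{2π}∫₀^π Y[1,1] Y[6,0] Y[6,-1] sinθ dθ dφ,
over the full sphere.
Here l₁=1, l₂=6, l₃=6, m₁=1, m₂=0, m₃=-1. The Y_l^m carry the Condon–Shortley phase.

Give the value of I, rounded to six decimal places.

L=13 odd ⇒ parity kills the (l;000) factor ⇒ I = 0

0.000000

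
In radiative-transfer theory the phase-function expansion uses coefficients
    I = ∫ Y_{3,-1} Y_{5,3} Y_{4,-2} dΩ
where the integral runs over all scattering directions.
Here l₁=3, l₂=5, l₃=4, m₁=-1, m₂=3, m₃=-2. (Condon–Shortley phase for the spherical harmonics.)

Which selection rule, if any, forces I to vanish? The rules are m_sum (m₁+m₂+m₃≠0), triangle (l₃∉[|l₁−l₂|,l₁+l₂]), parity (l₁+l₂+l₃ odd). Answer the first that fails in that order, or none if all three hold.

azimuthal sum: -1 + 3 − 2 = 0  ✓
2 ≤ 4 ≤ 8 (triangle on l)  ✓
L = 3 + 5 + 4 = 12 (even)  ✓

none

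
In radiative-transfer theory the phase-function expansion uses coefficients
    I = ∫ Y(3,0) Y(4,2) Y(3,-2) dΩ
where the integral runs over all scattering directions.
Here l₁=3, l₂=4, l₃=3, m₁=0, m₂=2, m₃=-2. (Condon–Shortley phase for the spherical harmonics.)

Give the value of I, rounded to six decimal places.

m-sum 0 ✓  L=10 even ✓  1≤3≤7 ✓
Π(2lᵢ+1) = 7×9×7 = 441
triangle coeff Δ(3,4,3) = 1/34650
Σ_t [1,3]: t=1:−1/72 t=2:+1/16 t=3:−1/72 = 5/144
(3j)²=2/77 [(3 4 3; 0 0 0)], sign=-1
Σ_t [2,3]: t=2:+1/96 t=3:−1/72 = -1/288
(3j)²=1/462 [(3 4 3; 0 2 -2)], sign=+1
⇒ 4πI² = 3/121
I = (-1)√(3/121/(4π)) = -0.04441841

-0.044418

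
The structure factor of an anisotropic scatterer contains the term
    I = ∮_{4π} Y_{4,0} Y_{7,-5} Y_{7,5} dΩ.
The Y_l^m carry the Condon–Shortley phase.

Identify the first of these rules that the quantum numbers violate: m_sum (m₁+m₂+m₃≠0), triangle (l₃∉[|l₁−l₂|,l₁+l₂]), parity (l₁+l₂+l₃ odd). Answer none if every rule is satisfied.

none

azimuthal sum: 0 − 5 + 5 = 0  ✓
3 ≤ 7 ≤ 11 (triangle on l)  ✓
L = 4 + 7 + 7 = 18 (even)  ✓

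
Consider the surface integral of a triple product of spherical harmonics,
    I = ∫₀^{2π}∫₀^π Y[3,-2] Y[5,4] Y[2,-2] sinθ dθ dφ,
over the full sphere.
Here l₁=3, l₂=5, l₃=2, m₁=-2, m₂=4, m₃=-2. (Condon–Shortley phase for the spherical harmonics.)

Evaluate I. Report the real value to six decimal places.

m-sum 0 ✓  L=10 even ✓  2≤2≤8 ✓
Π(2lᵢ+1) = 7×11×5 = 385
triangle coeff Δ(3,5,2) = 1/2310
Σ_t [3,3]: t=3:−1/144 = -1/144
(3j)²=10/231 [(3 5 2; 0 0 0)], sign=-1
Σ_t [5,5]: t=5:−1/2880 = -1/2880
(3j)²=3/55 [(3 5 2; -2 4 -2)], sign=-1
⇒ 4πI² = 10/11
I = (+1)√(10/11/(4π)) = 0.26896683

0.268967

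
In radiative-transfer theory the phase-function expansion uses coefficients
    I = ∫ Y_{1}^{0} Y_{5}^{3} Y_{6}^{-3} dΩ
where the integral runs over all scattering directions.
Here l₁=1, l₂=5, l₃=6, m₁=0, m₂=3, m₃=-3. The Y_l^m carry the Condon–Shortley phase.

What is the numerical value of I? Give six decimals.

-0.212310

Checks pass: Σm=0; 12 even; l₃=6∈[4,6].
(2·1+1)(2·5+1)(2·6+1) = 429
Δ: 0! 2! 10! / 13! → 1/858
sum: t=0:+1/14400 = 1/14400
3j²(1 5 6; 0 0 0) = Δ·Π!·Σ² = 6/143  (sign +1)
sum: t=0:+1/80640 = 1/80640
3j²(1 5 6; 0 3 -3) = Δ·Π!·Σ² = 9/286  (sign -1)
combine: 4πI² = 429·6/143·9/286 = 81/143
take √, sign -1: I = -0.21230956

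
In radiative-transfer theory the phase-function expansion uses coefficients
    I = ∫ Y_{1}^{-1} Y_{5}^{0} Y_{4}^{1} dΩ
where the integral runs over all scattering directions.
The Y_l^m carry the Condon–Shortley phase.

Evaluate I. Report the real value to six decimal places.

Checks pass: Σm=0; 10 even; l₃=4∈[4,6].
(2·1+1)(2·5+1)(2·4+1) = 297
Δ: 2! 0! 8! / 11! → 1/495
sum: t=1:−1/576 = -1/576
3j²(1 5 4; 0 0 0) = Δ·Π!·Σ² = 5/99  (sign -1)
sum: t=2:+1/1440 = 1/1440
3j²(1 5 4; -1 0 1) = Δ·Π!·Σ² = 2/99  (sign -1)
combine: 4πI² = 297·5/99·2/99 = 10/33
take √, sign +1: I = 0.15528807

0.155288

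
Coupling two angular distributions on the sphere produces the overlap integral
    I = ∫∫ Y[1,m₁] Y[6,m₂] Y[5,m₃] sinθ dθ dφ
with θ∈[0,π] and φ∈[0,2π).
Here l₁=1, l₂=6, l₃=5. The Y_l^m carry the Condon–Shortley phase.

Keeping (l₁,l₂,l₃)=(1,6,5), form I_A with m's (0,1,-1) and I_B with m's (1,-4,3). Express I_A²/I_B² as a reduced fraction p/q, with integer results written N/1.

l's match ⇒ only the (l;m) 3-j factors differ between A and B.
A: triangle coeff Δ(1,6,5) = 1/858; Σ_t [1,1]: t=1:−1/17280 = -1/17280; (3j)²=35/858 [(1 6 5; 0 1 -1)], sign=-1
B: triangle coeff Δ(1,6,5) = 1/858; Σ_t [0,0]: t=0:+1/161280 = 1/161280; (3j)²=15/286 [(1 6 5; 1 -4 3)], sign=+1
I_A²/I_B² = (35/858)/(15/286) = 7/9

7/9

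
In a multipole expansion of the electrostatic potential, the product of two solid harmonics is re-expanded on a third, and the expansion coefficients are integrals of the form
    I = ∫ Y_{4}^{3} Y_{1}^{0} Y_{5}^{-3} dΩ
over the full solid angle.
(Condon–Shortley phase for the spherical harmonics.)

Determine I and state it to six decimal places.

Checks pass: Σm=0; 10 even; l₃=5∈[3,5].
(2·4+1)(2·1+1)(2·5+1) = 297
Δ: 0! 8! 2! / 11! → 1/495
sum: t=0:+1/576 = 1/576
3j²(4 1 5; 0 0 0) = Δ·Π!·Σ² = 5/99  (sign -1)
sum: t=0:+1/5040 = 1/5040
3j²(4 1 5; 3 0 -3) = Δ·Π!·Σ² = 16/495  (sign +1)
combine: 4πI² = 297·5/99·16/495 = 16/33
take √, sign -1: I = -0.19642560

-0.196426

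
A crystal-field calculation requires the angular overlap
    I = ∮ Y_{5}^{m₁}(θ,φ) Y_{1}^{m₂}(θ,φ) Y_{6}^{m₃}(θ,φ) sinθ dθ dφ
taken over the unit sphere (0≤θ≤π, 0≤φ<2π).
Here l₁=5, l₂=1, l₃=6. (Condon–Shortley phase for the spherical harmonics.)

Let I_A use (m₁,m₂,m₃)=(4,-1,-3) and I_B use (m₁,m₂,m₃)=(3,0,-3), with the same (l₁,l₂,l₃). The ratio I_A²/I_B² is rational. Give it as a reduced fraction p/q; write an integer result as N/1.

Same 5,1,6: normalisation and zero-m 3j drop out of the ratio.
A: Δ: 0! 10! 2! / 13! → 1/858; sum: t=0:+1/725760 = 1/725760; 3j²(5 1 6; 4 -1 -3) = Δ·Π!·Σ² = 1/286  (sign -1)
B: Δ: 0! 10! 2! / 13! → 1/858; sum: t=0:+1/80640 = 1/80640; 3j²(5 1 6; 3 0 -3) = Δ·Π!·Σ² = 9/286  (sign -1)
I_A²/I_B² = (1/286)/(9/286) = 1/9

1/9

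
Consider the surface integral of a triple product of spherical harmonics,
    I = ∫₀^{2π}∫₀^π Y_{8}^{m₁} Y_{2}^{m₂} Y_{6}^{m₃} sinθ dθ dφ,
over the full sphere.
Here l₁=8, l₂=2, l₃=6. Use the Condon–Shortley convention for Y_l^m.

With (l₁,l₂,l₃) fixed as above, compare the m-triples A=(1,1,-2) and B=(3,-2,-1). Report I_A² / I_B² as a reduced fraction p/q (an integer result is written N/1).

Shared (l₁,l₂,l₃)=(8,2,6): N and (l;000)² cancel in I_A²/I_B².
A: Δ = 4!·12!·0!/17! = 1/30940; Racah Σ t=3..3: t=3:−1/5806080 = -1/5806080; ⇒ 3j(8 2 6; 1 1 -2)² = 9/884, sgn -1
B: Δ = 4!·12!·0!/17! = 1/30940; Racah Σ t=0..0: t=0:+1/14515200 = 1/14515200; ⇒ 3j(8 2 6; 3 -2 -1)² = 33/3094, sgn -1
I_A²/I_B² = (9/884)/(33/3094) = 21/22

21/22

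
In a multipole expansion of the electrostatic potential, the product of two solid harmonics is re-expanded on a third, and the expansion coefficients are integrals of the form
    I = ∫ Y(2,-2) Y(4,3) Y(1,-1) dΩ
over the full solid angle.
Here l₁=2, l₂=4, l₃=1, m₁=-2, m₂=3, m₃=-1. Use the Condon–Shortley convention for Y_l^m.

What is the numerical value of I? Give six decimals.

0.000000

triangle: need 2≤l₃≤6, have 1; I=0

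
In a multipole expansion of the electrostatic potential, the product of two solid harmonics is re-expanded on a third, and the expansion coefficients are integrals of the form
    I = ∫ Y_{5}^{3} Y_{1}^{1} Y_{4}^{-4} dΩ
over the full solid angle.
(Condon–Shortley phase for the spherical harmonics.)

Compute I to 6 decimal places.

-0.049106

m-sum 0 ✓  L=10 even ✓  4≤4≤6 ✓
Π(2lᵢ+1) = 11×3×9 = 297
triangle coeff Δ(5,1,4) = 1/495
Σ_t [1,1]: t=1:−1/576 = -1/576
(3j)²=5/99 [(5 1 4; 0 0 0)], sign=-1
Σ_t [2,2]: t=2:+1/80640 = 1/80640
(3j)²=1/495 [(5 1 4; 3 1 -4)], sign=+1
⇒ 4πI² = 1/33
I = (-1)√(1/33/(4π)) = -0.04910640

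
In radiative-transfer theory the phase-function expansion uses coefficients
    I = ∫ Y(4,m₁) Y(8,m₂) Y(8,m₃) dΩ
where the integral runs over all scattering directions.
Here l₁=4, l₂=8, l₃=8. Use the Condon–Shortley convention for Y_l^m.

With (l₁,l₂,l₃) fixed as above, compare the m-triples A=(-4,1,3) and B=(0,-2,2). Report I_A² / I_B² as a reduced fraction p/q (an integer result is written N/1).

2376/289

l's match ⇒ only the (l;m) 3-j factors differ between A and B.
A: triangle coeff Δ(4,8,8) = 1/185175900; Σ_t [4,4]: t=4:+1/348364800 = 1/348364800; (3j)²=66/4199 [(4 8 8; -4 1 3)], sign=-1
B: triangle coeff Δ(4,8,8) = 1/185175900; Σ_t [0,4]: t=0:+1/298598400 t=1:−1/21772800 t=2:+1/15482880 t=3:−1/78382080 t=4:+1/4180377600 = 17/1791590400; (3j)²=17/8892 [(4 8 8; 0 -2 2)], sign=+1
I_A²/I_B² = (66/4199)/(17/8892) = 2376/289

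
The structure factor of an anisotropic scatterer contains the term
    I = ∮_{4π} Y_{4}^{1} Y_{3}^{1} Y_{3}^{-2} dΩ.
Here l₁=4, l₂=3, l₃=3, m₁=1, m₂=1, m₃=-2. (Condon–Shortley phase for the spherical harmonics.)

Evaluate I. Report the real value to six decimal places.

0.145070

m-sum 0 ✓  L=10 even ✓  1≤3≤7 ✓
Π(2lᵢ+1) = 9×7×7 = 441
triangle coeff Δ(4,3,3) = 1/34650
Σ_t [1,3]: t=1:−1/72 t=2:+1/16 t=3:−1/72 = 5/144
(3j)²=2/77 [(4 3 3; 0 0 0)], sign=-1
Σ_t [2,3]: t=2:+1/48 t=3:−1/144 = 1/72
(3j)²=16/693 [(4 3 3; 1 1 -2)], sign=-1
⇒ 4πI² = 32/121
I = (+1)√(32/121/(4π)) = 0.14506992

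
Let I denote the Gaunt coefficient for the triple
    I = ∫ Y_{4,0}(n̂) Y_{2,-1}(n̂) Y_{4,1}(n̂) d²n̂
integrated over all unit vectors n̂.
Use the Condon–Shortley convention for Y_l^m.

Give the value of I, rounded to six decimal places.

m-sum 0 ✓  L=10 even ✓  2≤4≤6 ✓
Π(2lᵢ+1) = 9×5×9 = 405
triangle coeff Δ(4,2,4) = 1/13860
Σ_t [0,2]: t=0:+1/192 t=1:−1/36 t=2:+1/192 = -5/288
(3j)²=20/693 [(4 2 4; 0 0 0)], sign=-1
Σ_t [0,1]: t=0:+1/96 t=1:−1/72 = -1/288
(3j)²=1/462 [(4 2 4; 0 -1 1)], sign=+1
⇒ 4πI² = 150/5929
I = (-1)√(150/5929/(4π)) = -0.04486937

-0.044869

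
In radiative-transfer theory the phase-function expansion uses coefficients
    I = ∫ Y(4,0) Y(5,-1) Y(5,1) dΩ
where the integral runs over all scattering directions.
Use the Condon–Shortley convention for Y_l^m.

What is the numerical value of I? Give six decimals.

-0.086798

Checks pass: Σm=0; 14 even; l₃=5∈[1,9].
(2·4+1)(2·5+1)(2·5+1) = 1089
Δ: 4! 4! 6! / 15! → 1/3153150
sum: t=0:+1/69120 t=1:−1/1728 t=2:+1/576 t=3:−1/1728 t=4:+1/69120 = 7/11520
3j²(4 5 5; 0 0 0) = Δ·Π!·Σ² = 2/143  (sign -1)
sum: t=0:+1/27648 t=1:−1/1296 t=2:+1/768 t=3:−1/4320 t=4:+1/414720 = 7/20736
3j²(4 5 5; 0 -1 1) = Δ·Π!·Σ² = 8/1287  (sign +1)
combine: 4πI² = 1089·2/143·8/1287 = 16/169
take √, sign -1: I = -0.08679840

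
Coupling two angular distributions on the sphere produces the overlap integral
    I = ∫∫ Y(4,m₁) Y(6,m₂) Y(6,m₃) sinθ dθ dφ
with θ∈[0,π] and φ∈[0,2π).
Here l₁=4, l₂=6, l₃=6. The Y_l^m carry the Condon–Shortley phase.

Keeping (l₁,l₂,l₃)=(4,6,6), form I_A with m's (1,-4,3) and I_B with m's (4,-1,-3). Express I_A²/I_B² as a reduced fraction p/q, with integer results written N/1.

3/14

l's match ⇒ only the (l;m) 3-j factors differ between A and B.
A: triangle coeff Δ(4,6,6) = 1/15315300; Σ_t [0,2]: t=0:+1/207360 t=1:−1/120960 t=2:+1/967680 = -1/414720; (3j)²=21/4862 [(4 6 6; 1 -4 3)], sign=+1
B: triangle coeff Δ(4,6,6) = 1/15315300; Σ_t [0,0]: t=0:+1/414720 = 1/414720; (3j)²=49/2431 [(4 6 6; 4 -1 -3)], sign=-1
I_A²/I_B² = (21/4862)/(49/2431) = 3/14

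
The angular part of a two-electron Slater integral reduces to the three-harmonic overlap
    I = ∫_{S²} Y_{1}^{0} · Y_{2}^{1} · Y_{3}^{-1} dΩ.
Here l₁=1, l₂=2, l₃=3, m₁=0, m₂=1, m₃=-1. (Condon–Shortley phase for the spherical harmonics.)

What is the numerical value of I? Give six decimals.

-0.233597

m-sum 0 ✓  L=6 even ✓  1≤3≤3 ✓
Π(2lᵢ+1) = 3×5×7 = 105
triangle coeff Δ(1,2,3) = 1/105
Σ_t [0,0]: t=0:+1/4 = 1/4
(3j)²=3/35 [(1 2 3; 0 0 0)], sign=-1
Σ_t [0,0]: t=0:+1/6 = 1/6
(3j)²=8/105 [(1 2 3; 0 1 -1)], sign=+1
⇒ 4πI² = 24/35
I = (-1)√(24/35/(4π)) = -0.23359668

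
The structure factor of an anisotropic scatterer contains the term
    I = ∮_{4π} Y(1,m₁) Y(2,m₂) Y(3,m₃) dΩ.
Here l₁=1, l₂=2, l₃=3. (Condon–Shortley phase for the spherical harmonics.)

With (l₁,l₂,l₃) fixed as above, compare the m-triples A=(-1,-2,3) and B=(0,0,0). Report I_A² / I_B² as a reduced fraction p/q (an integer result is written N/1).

5/3

Shared (l₁,l₂,l₃)=(1,2,3): N and (l;000)² cancel in I_A²/I_B².
A: Δ = 0!·2!·4!/7! = 1/105; Racah Σ t=0..0: t=0:+1/48 = 1/48; ⇒ 3j(1 2 3; -1 -2 3)² = 1/7, sgn +1
B: Δ = 0!·2!·4!/7! = 1/105; Racah Σ t=0..0: t=0:+1/4 = 1/4; ⇒ 3j(1 2 3; 0 0 0)² = 3/35, sgn -1
I_A²/I_B² = (1/7)/(3/35) = 5/3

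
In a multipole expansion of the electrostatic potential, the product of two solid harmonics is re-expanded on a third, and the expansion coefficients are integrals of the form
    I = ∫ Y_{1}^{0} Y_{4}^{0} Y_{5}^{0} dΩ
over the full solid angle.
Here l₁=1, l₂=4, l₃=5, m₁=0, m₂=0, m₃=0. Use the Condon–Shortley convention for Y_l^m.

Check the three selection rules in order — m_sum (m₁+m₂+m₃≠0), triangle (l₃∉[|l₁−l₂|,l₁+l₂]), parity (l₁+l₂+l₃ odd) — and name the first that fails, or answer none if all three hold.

Σmᵢ = 0  ✓
l₃∈[|l₁−l₂|,l₁+l₂]=[3,5], have l₃=5  ✓
Σlᵢ = 10 ⇒ even  ✓

none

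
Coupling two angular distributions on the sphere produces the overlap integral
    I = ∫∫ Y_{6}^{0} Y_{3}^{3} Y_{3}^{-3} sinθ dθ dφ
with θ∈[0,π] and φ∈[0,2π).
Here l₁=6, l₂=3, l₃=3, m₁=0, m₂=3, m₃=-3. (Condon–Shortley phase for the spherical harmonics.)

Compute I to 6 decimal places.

0.011854

Rules hold: Σm=0, L=12 even, 3≤3≤9.
N = 13·7·7 = 637
Δ = 6!·6!·0!/13! = 1/12012
Racah Σ t=3..3: t=3:−1/1296 = -1/1296
⇒ 3j(6 3 3; 0 0 0)² = 100/3003, sgn +1
Racah Σ t=6..6: t=6:+1/518400 = 1/518400
⇒ 3j(6 3 3; 0 3 -3)² = 1/12012, sgn +1
4πI² = N·(3j₀)²·(3jₘ)² = 25/14157
I = +1·√(0.00176591/4π) = 0.01185440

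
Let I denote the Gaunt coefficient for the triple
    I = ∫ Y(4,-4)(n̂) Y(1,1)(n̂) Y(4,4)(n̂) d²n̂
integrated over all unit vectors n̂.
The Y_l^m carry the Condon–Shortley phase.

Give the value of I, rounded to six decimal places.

-4 + 1 + 4 = 1 ≠ 0: azimuthal integral kills it; I = 0

0.000000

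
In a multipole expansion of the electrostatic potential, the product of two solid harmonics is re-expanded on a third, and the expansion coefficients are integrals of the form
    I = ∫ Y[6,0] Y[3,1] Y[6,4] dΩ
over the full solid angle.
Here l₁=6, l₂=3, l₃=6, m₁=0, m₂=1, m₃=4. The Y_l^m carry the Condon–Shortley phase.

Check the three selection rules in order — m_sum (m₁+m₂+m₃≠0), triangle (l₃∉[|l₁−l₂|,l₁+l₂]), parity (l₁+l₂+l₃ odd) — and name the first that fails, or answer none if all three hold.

m_sum

m₁+m₂+m₃ = 0 + 1 + 4 = 5  ✗
triangle: |6−3|=3 ≤ l₃=6 ≤ 6+3=9
parity: l₁+l₂+l₃ = 15 is odd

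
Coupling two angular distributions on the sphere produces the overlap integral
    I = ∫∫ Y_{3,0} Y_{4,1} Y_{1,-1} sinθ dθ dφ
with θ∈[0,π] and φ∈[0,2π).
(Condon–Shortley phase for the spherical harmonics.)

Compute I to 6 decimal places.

Checks pass: Σm=0; 8 even; l₃=1∈[1,7].
(2·3+1)(2·4+1)(2·1+1) = 189
Δ: 6! 0! 2! / 9! → 1/252
sum: t=3:−1/36 = -1/36
3j²(3 4 1; 0 0 0) = Δ·Π!·Σ² = 4/63  (sign +1)
sum: t=3:−1/72 = -1/72
3j²(3 4 1; 0 1 -1) = Δ·Π!·Σ² = 5/126  (sign -1)
combine: 4πI² = 189·4/63·5/126 = 10/21
take √, sign -1: I = -0.19466390

-0.194664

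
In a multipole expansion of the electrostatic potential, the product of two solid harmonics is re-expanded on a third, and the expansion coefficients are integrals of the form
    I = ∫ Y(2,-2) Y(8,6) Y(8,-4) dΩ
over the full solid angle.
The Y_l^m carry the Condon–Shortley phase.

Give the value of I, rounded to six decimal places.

Rules hold: Σm=0, L=18 even, 6≤8≤10.
N = 5·17·17 = 1445
Δ = 2!·2!·14!/19! = 1/348840
Racah Σ t=0..2: t=0:+1/116121600 t=1:−1/25401600 t=2:+1/116121600 = -1/45158400
⇒ 3j(2 8 8; 0 0 0)² = 24/1615, sgn -1
Racah Σ t=2..2: t=2:+1/3832012800 = 1/3832012800
⇒ 3j(2 8 8; -2 6 -4)² = 91/9690, sgn +1
4πI² = N·(3j₀)²·(3jₘ)² = 364/1805
I = -1·√(0.201662/4π) = -0.12667974

-0.126680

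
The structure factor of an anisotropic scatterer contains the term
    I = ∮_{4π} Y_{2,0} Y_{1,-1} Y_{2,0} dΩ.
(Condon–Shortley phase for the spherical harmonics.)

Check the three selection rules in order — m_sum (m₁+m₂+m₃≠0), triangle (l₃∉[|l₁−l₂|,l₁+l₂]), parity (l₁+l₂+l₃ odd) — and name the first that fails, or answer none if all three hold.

Σmᵢ = -1  ✗
l₃∈[|l₁−l₂|,l₁+l₂]=[1,3], have l₃=2
Σlᵢ = 5 ⇒ odd

m_sum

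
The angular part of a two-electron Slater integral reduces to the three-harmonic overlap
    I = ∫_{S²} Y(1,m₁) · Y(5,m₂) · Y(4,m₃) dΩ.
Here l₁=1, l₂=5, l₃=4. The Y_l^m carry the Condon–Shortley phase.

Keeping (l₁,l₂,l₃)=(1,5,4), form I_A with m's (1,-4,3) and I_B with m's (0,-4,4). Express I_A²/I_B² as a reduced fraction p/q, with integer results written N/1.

l's match ⇒ only the (l;m) 3-j factors differ between A and B.
A: triangle coeff Δ(1,5,4) = 1/495; Σ_t [0,0]: t=0:+1/10080 = 1/10080; (3j)²=4/55 [(1 5 4; 1 -4 3)], sign=-1
B: triangle coeff Δ(1,5,4) = 1/495; Σ_t [1,1]: t=1:−1/40320 = -1/40320; (3j)²=1/55 [(1 5 4; 0 -4 4)], sign=-1
I_A²/I_B² = (4/55)/(1/55) = 4/1

4/1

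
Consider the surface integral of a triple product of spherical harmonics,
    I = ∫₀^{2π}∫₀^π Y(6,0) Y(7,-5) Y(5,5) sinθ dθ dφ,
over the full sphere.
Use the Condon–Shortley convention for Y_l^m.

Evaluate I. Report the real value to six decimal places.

-0.160857

m-sum 0 ✓  L=18 even ✓  1≤5≤13 ✓
Π(2lᵢ+1) = 13×15×11 = 2145
triangle coeff Δ(6,7,5) = 1/174594420
Σ_t [2,6]: t=2:+1/4147200 t=3:−1/207360 t=4:+1/82944 t=5:−1/207360 t=6:+1/4147200 = 1/345600
(3j)²=420/46189 [(6 7 5; 0 0 0)], sign=-1
Σ_t [2,2]: t=2:+1/24883200 = 1/24883200
(3j)²=70/4199 [(6 7 5; 0 -5 5)], sign=+1
⇒ 4πI² = 441000/1356277
I = (-1)√(441000/1356277/(4π)) = -0.16085707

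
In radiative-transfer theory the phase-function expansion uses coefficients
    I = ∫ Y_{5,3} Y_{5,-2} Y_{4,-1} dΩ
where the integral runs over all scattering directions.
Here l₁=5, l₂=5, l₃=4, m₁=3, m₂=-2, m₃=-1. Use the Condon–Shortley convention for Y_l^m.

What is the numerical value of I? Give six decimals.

-0.118854

Checks pass: Σm=0; 14 even; l₃=4∈[0,10].
(2·5+1)(2·5+1)(2·4+1) = 1089
Δ: 6! 4! 4! / 15! → 1/3153150
sum: t=1:−1/69120 t=2:+1/1728 t=3:−1/576 t=4:+1/1728 t=5:−1/69120 = -7/11520
3j²(5 5 4; 0 0 0) = Δ·Π!·Σ² = 2/143  (sign -1)
sum: t=0:+1/17280 t=1:−1/2880 t=2:+1/6912 = -1/6912
3j²(5 5 4; 3 -2 -1) = Δ·Π!·Σ² = 5/429  (sign +1)
combine: 4πI² = 1089·2/143·5/429 = 30/169
take √, sign -1: I = -0.11885360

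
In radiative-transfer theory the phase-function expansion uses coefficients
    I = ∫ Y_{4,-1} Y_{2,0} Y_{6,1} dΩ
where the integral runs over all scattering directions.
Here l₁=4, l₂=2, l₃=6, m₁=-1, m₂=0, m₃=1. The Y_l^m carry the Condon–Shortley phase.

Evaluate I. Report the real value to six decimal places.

-0.230476

m-sum 0 ✓  L=12 even ✓  2≤6≤6 ✓
Π(2lᵢ+1) = 9×5×13 = 585
triangle coeff Δ(4,2,6) = 1/6435
Σ_t [0,0]: t=0:+1/2304 = 1/2304
(3j)²=5/143 [(4 2 6; 0 0 0)], sign=+1
Σ_t [0,0]: t=0:+1/2880 = 1/2880
(3j)²=14/429 [(4 2 6; -1 0 1)], sign=-1
⇒ 4πI² = 1050/1573
I = (-1)√(1050/1573/(4π)) = -0.23047581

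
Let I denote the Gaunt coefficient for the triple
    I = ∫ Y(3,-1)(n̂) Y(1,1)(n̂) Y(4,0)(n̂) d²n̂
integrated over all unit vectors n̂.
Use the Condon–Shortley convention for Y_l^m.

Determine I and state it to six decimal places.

Checks pass: Σm=0; 8 even; l₃=4∈[2,4].
(2·3+1)(2·1+1)(2·4+1) = 189
Δ: 0! 6! 2! / 9! → 1/252
sum: t=0:+1/36 = 1/36
3j²(3 1 4; 0 0 0) = Δ·Π!·Σ² = 4/63  (sign +1)
sum: t=0:+1/96 = 1/96
3j²(3 1 4; -1 1 0) = Δ·Π!·Σ² = 1/42  (sign +1)
combine: 4πI² = 189·4/63·1/42 = 2/7
take √, sign +1: I = 0.15078601

0.150786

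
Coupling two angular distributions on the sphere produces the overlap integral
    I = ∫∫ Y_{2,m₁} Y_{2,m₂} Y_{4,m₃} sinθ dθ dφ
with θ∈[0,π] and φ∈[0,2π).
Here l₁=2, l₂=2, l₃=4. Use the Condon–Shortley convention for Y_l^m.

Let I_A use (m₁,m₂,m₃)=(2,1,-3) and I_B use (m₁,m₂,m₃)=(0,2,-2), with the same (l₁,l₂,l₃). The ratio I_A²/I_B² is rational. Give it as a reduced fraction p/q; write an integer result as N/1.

Shared (l₁,l₂,l₃)=(2,2,4): N and (l;000)² cancel in I_A²/I_B².
A: Δ = 0!·4!·4!/9! = 1/630; Racah Σ t=0..0: t=0:+1/144 = 1/144; ⇒ 3j(2 2 4; 2 1 -3)² = 1/18, sgn -1
B: Δ = 0!·4!·4!/9! = 1/630; Racah Σ t=0..0: t=0:+1/96 = 1/96; ⇒ 3j(2 2 4; 0 2 -2)² = 1/42, sgn +1
I_A²/I_B² = (1/18)/(1/42) = 7/3

7/3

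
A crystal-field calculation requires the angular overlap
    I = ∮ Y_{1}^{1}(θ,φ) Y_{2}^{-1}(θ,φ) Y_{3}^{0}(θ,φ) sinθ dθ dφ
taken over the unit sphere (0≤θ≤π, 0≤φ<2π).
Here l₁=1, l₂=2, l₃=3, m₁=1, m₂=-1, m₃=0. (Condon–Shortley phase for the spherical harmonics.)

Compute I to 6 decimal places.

0.143048

Rules hold: Σm=0, L=6 even, 1≤3≤3.
N = 3·5·7 = 105
Δ = 0!·2!·4!/7! = 1/105
Racah Σ t=0..0: t=0:+1/4 = 1/4
⇒ 3j(1 2 3; 0 0 0)² = 3/35, sgn -1
Racah Σ t=0..0: t=0:+1/12 = 1/12
⇒ 3j(1 2 3; 1 -1 0)² = 1/35, sgn -1
4πI² = N·(3j₀)²·(3jₘ)² = 9/35
I = +1·√(0.257143/4π) = 0.14304817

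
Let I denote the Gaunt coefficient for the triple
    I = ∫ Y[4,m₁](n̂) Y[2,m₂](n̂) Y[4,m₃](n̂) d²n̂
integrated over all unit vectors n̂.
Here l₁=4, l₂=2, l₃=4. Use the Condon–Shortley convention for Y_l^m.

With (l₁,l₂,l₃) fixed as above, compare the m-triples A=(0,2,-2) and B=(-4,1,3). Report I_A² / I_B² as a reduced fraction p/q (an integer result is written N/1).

l's match ⇒ only the (l;m) 3-j factors differ between A and B.
A: triangle coeff Δ(4,2,4) = 1/13860; Σ_t [2,2]: t=2:+1/192 = 1/192; (3j)²=3/77 [(4 2 4; 0 2 -2)], sign=+1
B: triangle coeff Δ(4,2,4) = 1/13860; Σ_t [2,2]: t=2:+1/1440 = 1/1440; (3j)²=7/165 [(4 2 4; -4 1 3)], sign=-1
I_A²/I_B² = (3/77)/(7/165) = 45/49

45/49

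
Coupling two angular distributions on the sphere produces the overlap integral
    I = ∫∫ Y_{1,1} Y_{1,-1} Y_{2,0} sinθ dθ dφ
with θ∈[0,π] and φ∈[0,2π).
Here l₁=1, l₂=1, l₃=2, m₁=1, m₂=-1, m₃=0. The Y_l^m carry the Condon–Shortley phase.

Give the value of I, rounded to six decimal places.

Checks pass: Σm=0; 4 even; l₃=2∈[0,2].
(2·1+1)(2·1+1)(2·2+1) = 45
Δ: 0! 2! 2! / 5! → 1/30
sum: t=0:+1/1 = 1/1
3j²(1 1 2; 0 0 0) = Δ·Π!·Σ² = 2/15  (sign +1)
sum: t=0:+1/4 = 1/4
3j²(1 1 2; 1 -1 0) = Δ·Π!·Σ² = 1/30  (sign +1)
combine: 4πI² = 45·2/15·1/30 = 1/5
take √, sign +1: I = 0.12615663

0.126157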